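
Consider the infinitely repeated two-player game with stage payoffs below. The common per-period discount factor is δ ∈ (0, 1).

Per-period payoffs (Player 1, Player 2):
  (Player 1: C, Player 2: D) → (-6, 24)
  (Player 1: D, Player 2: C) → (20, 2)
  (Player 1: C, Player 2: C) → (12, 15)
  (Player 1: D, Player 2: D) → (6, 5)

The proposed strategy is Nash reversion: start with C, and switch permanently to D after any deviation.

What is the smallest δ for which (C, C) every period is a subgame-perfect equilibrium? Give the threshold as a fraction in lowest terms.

4/7

Player 1's threshold: (20−12)/(20−6) = 4/7.
Player 2's threshold: (24−15)/(24−5) = 9/19.
4/7 > 9/19, so Player 1 binds and δ* = 4/7.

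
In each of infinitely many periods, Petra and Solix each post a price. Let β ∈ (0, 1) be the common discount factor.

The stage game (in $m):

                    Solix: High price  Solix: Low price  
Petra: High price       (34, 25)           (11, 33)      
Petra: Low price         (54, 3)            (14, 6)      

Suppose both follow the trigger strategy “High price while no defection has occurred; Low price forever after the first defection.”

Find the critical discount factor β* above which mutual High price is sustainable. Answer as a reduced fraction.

Petra's threshold: (54−34)/(54−14) = 1/2.
Solix's threshold: (33−25)/(33−6) = 8/27.
1/2 > 8/27, so Petra binds and β* = 1/2.

1/2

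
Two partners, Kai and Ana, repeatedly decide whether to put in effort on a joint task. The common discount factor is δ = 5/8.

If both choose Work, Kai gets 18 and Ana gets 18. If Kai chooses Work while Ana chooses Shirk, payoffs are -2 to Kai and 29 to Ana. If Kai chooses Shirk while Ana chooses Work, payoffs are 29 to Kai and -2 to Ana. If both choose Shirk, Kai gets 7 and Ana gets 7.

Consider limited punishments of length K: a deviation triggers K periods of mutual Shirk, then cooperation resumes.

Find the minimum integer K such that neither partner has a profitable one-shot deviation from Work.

2

Need Σ_{k=1}^{K} δ^k ≥ (29−18)/(18−7) = 1.0000 at δ = 5/8.
At K = 1 the sum is 0.6250 < 1.0000; at K = 2 it is 1.0156 ≥ 1.0000.
So the minimum punishment length is K = 2.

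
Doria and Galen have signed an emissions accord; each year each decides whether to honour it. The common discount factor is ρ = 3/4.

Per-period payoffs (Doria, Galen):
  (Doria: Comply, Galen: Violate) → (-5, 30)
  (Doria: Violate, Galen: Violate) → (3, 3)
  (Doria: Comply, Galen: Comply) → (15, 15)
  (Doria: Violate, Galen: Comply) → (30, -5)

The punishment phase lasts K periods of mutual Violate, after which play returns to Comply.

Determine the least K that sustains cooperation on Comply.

IC: ρ(1−ρ^K)/(1−ρ) ≥ (30−15)/(15−3) = 5/4.
With ρ = 3/4: need 1 − ρ^K ≥ 5/4·(1−3/4)/(3/4), i.e. ρ^K ≤ 0.5833.
Since (3/4)^1 = 0.7500 and (3/4)^2 = 0.5625, the smallest such K is 2.

2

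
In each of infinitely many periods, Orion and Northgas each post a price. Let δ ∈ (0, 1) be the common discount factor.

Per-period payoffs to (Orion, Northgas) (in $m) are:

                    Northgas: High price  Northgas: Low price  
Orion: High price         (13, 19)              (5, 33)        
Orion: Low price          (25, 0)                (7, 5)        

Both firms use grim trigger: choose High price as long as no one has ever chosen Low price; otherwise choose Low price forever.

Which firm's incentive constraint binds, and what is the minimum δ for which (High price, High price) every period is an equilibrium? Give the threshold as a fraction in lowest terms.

Orion; δ ≥ 2/3

Orion's threshold: (25−13)/(25−7) = 2/3.
Northgas's threshold: (33−19)/(33−5) = 1/2.
2/3 > 1/2, so Orion binds and δ* = 2/3.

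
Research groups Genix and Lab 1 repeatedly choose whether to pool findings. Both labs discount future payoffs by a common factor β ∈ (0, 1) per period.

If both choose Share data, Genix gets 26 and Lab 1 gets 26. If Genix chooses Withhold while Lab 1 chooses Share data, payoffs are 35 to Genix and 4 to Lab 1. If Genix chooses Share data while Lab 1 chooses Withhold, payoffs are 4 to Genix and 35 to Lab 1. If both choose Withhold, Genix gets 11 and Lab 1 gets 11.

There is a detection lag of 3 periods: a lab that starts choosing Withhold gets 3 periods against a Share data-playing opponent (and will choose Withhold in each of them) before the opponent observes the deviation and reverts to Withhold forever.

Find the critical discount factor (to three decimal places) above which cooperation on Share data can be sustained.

0.721

Deviating for the 3 undetected periods gains 35−26 = 9 per period over cooperation, then loses 26−11 = 15 per period forever once punishment starts.
Gain: 9(1 + β + … + β^2); loss: 15·β^3/(1−β).
No profitable deviation ⇔ 9(1−β^3) ≤ 15·β^3, i.e. β^3 ≥ 9/(9+15) = 3/8.
Hence β ≥ (3/8)^(1/3) ≈ 0.721.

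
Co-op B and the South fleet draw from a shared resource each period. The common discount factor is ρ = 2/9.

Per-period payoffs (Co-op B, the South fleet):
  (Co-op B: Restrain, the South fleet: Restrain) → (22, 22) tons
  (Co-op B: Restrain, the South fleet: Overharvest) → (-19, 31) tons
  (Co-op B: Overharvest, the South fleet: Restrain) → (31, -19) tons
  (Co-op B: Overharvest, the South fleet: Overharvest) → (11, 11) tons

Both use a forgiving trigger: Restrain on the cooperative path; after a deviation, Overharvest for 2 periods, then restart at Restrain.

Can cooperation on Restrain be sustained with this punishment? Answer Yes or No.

No

A one-shot deviation gives 31 now, then 11 for 2 periods, then back to 22.
Gain from deviating: (31−22) today; loss: (22−11) in each of the next 2 periods.
No-deviation condition: (22−11)(ρ+…+ρ^2) ≥ 31−22, i.e. ρ+…+ρ^2 ≥ 9/11.
At ρ = 2/9: ρ+…+ρ^2 = 0.2716 < 0.8182.
So cooperation is not sustainable.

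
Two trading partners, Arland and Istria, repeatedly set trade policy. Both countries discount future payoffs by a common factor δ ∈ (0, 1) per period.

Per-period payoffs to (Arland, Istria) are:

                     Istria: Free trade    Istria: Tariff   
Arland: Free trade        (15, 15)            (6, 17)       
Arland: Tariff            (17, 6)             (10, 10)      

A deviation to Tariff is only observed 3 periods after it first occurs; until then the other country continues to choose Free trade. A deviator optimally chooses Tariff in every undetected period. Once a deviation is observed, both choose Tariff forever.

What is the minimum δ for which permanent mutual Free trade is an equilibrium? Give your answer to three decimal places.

0.659

The best deviation is to choose Tariff for all 3 undetected periods, earning 17 each, then 10 forever once detected.
Deviation value: 17(1−δ^3)/(1−δ) + 10δ^3/(1−δ); cooperation value: 15/(1−δ).
IC: 15 ≥ 17(1−δ^3) + 10δ^3 = 17 − 7δ^3.
So δ^3 ≥ 2/7, giving δ ≥ (2/7)^(1/3) ≈ 0.659.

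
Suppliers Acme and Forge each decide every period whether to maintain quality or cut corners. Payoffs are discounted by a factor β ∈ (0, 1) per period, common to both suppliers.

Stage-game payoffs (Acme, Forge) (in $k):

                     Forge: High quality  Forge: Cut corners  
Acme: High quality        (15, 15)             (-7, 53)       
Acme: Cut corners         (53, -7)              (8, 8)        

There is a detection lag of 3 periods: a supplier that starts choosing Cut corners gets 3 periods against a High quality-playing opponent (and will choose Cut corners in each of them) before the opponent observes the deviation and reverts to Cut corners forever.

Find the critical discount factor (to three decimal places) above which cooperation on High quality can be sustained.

0.945

A deviator earns 53 for 3 periods, then 8 forever; cooperating earns 15 forever. Multiplying the IC by (1−β):
15 ≥ 53(1−β^3) + 8β^3, so 45·β^3 ≥ 38 and β^3 ≥ 38/45.
β ≥ (38/45)^(1/3) ≈ 0.945.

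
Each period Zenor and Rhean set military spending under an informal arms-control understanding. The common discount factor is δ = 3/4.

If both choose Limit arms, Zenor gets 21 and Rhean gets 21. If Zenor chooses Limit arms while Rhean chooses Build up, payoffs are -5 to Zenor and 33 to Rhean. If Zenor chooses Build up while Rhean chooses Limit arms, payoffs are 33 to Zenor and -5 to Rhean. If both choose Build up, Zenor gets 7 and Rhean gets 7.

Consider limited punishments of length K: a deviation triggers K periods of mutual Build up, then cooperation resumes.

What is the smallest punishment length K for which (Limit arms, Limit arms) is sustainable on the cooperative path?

No profitable deviation requires (21−7)(δ+…+δ^K) ≥ 33−21, i.e. δ+…+δ^K ≥ 6/7 ≈ 0.8571.
With δ = 3/4, the partial sums are K=1: 0.7500, K=2: 1.3125.
K = 2 is the first length at which the sum reaches 0.8571.

2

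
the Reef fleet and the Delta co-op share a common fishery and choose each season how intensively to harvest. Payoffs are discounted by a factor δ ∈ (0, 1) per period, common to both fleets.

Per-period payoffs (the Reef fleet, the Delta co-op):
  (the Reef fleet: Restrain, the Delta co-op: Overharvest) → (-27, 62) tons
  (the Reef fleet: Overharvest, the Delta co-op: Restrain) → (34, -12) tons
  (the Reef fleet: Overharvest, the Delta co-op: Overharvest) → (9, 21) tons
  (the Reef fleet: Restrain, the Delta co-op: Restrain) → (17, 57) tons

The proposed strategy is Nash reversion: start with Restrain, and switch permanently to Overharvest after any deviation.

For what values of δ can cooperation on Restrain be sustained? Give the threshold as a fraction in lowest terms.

the Reef fleet: cooperation gives 17 each period; deviation gives 34 once then 9 forever.
  17/(1−δ) ≥ 34 + 9δ/(1−δ) ⇒ δ ≥ 17/25.
the Delta co-op: cooperation gives 57 each period; deviation gives 62 once then 21 forever.
  δ ≥ 5/41.
Both must hold, so the binding constraint is the Reef fleet's: δ ≥ 17/25.

17/25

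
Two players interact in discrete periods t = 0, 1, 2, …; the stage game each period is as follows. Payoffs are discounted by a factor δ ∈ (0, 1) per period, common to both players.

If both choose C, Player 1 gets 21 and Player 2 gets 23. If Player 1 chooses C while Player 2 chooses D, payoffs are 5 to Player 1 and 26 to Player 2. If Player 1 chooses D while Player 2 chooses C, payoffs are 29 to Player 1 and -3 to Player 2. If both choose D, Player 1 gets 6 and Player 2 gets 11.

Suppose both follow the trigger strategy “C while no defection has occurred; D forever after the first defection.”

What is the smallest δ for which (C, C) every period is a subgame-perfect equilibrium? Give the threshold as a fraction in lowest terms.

8/23

Player 1's threshold: (29−21)/(29−6) = 8/23.
Player 2's threshold: (26−23)/(26−11) = 1/5.
8/23 > 1/5, so Player 1 binds and δ* = 8/23.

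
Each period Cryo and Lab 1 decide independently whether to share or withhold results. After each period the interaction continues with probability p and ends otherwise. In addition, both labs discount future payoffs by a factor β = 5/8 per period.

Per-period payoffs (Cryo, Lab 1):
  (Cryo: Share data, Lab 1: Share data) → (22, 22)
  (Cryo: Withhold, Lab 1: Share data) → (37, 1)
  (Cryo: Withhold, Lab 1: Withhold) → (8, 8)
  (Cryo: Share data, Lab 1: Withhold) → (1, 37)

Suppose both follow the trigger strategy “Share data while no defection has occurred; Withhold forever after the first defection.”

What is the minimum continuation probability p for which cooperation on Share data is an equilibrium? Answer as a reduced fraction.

With continuation probability p and discount β, the effective per-period discount factor is βp.
Grim-trigger IC: βp ≥ (37−22)/(37−8) = 15/29.
So p ≥ (15/29)/(5/8) = 24/29.

24/29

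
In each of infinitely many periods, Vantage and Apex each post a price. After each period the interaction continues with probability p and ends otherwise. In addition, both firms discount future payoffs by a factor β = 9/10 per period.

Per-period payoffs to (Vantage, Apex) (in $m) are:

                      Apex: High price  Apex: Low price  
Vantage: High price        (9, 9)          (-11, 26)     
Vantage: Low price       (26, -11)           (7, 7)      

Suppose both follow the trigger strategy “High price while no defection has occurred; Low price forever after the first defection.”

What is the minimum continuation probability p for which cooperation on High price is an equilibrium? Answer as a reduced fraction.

170/171

With continuation probability p and discount β, the effective per-period discount factor is βp.
Grim-trigger IC: βp ≥ (26−9)/(26−7) = 17/19.
So p ≥ (17/19)/(9/10) = 170/171.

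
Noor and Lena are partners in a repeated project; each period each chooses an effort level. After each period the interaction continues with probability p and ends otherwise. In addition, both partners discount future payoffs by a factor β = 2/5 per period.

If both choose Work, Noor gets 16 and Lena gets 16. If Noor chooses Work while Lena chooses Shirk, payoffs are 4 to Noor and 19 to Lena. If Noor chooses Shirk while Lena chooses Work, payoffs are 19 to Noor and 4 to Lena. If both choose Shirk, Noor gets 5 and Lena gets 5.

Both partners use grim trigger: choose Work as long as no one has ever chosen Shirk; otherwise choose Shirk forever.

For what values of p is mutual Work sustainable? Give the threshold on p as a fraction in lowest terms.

Expected continuation weight on next period's payoff is β·p = 2/5·p, which plays the role of the discount factor.
Cooperation requires 2/5·p ≥ (19−16)/(19−5) = 3/14, hence p ≥ 15/28.

15/28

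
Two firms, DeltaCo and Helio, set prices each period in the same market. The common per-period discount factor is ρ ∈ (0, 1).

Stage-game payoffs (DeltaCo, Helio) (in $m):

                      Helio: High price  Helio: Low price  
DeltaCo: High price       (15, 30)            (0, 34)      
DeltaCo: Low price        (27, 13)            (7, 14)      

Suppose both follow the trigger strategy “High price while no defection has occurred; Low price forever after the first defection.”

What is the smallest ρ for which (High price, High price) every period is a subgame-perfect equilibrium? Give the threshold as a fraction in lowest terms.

For DeltaCo: deviation gain 27−15 = 12, per-period punishment loss 15−7 = 8. IC gives ρ ≥ 12/20 = 3/5.
For Helio: gain 4, loss 16 per period, so ρ ≥ 4/20 = 1/5.
The tighter constraint is DeltaCo's, so cooperation needs ρ ≥ 3/5.

3/5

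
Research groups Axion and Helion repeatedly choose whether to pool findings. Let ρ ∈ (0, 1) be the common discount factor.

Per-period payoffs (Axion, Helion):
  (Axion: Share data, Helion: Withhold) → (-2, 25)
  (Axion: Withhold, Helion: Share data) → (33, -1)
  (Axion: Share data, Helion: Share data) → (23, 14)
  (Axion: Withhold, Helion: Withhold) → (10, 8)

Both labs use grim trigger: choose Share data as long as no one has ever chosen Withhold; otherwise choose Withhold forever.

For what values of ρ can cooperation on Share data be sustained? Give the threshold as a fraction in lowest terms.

11/17

Axion: cooperation gives 23 each period; deviation gives 33 once then 10 forever.
  23/(1−ρ) ≥ 33 + 10ρ/(1−ρ) ⇒ ρ ≥ 10/23.
Helion: cooperation gives 14 each period; deviation gives 25 once then 8 forever.
  ρ ≥ 11/17.
Both must hold, so the binding constraint is Helion's: ρ ≥ 11/17.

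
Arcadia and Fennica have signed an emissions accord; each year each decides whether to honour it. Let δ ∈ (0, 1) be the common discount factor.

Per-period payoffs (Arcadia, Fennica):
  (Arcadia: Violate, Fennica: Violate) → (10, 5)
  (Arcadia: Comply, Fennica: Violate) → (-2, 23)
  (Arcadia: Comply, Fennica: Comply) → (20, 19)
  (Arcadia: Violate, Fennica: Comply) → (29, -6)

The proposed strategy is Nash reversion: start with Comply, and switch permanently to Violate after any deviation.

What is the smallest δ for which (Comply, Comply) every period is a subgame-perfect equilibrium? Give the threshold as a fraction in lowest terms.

Arcadia's threshold: (29−20)/(29−10) = 9/19.
Fennica's threshold: (23−19)/(23−5) = 2/9.
9/19 > 2/9, so Arcadia binds and δ* = 9/19.

9/19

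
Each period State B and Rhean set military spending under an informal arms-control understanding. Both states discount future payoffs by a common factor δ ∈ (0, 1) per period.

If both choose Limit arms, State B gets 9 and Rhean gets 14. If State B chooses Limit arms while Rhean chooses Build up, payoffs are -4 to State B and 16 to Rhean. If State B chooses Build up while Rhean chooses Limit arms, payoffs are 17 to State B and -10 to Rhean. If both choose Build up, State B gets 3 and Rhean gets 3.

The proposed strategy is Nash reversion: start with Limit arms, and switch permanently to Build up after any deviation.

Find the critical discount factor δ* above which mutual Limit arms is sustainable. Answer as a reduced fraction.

State B's threshold: (17−9)/(17−3) = 4/7.
Rhean's threshold: (16−14)/(16−3) = 2/13.
4/7 > 2/13, so State B binds and δ* = 4/7.

4/7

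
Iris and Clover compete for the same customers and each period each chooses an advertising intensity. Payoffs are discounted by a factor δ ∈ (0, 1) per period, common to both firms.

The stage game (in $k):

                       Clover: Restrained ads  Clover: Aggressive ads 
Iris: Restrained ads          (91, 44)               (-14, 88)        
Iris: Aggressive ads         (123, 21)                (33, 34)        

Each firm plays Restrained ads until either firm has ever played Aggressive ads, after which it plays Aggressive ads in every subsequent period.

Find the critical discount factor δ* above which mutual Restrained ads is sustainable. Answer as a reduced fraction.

22/27

Iris's threshold: (123−91)/(123−33) = 16/45.
Clover's threshold: (88−44)/(88−34) = 22/27.
16/45 < 22/27, so Clover binds and δ* = 22/27.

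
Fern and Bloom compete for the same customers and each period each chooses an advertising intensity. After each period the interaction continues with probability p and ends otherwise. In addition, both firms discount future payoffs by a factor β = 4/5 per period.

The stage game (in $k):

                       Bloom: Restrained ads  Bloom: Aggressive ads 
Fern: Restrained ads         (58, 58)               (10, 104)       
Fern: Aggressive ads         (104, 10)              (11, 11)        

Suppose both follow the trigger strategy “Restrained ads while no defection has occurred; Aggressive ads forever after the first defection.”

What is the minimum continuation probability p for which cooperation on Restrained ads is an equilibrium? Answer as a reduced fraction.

With continuation probability p and discount β, the effective per-period discount factor is βp.
Grim-trigger IC: βp ≥ (104−58)/(104−11) = 46/93.
So p ≥ (46/93)/(4/5) = 115/186.

115/186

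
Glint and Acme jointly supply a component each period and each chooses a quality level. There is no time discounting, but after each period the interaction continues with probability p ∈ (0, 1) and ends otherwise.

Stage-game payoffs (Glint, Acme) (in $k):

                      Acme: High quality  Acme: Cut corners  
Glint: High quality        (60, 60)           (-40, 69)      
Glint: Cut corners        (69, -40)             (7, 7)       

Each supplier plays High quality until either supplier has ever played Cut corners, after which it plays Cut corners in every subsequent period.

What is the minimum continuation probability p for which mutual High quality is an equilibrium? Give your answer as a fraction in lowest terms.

Expected cooperation value is 60 + p·60 + p²·60 + … = 60/(1−p); deviation gives 69 + p·7/(1−p).
60 ≥ 69(1−p) + 7p ⇒ 62p ≥ 9 ⇒ p ≥ 9/62.

9/62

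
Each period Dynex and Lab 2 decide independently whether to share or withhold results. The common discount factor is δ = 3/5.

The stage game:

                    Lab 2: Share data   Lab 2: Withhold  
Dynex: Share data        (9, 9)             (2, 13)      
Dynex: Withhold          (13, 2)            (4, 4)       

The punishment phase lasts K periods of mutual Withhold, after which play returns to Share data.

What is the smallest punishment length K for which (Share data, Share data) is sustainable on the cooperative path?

Need Σ_{k=1}^{K} δ^k ≥ (13−9)/(9−4) = 0.8000 at δ = 3/5.
At K = 1 the sum is 0.6000 < 0.8000; at K = 2 it is 0.9600 ≥ 0.8000.
So the minimum punishment length is K = 2.

2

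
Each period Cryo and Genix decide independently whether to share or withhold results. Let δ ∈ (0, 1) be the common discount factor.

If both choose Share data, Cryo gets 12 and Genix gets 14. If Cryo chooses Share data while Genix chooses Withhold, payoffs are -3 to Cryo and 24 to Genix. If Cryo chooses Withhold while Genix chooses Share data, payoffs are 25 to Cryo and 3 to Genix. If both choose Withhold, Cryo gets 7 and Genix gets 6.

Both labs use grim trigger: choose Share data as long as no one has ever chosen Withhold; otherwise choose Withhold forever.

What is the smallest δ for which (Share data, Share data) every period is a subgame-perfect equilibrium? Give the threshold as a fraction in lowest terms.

For Cryo: deviation gain 25−12 = 13, per-period punishment loss 12−7 = 5. IC gives δ ≥ 13/18.
For Genix: gain 10, loss 8 per period, so δ ≥ 10/18 = 5/9.
The tighter constraint is Cryo's, so cooperation needs δ ≥ 13/18.

13/18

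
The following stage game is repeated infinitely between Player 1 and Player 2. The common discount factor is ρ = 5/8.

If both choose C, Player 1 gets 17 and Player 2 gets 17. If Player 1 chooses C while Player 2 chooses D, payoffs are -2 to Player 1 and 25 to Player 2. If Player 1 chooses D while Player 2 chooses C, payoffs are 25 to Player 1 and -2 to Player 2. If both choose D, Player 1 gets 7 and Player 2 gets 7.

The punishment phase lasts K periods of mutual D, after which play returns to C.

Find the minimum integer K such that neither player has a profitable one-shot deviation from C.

No profitable deviation requires (17−7)(ρ+…+ρ^K) ≥ 25−17, i.e. ρ+…+ρ^K ≥ 4/5 ≈ 0.8000.
With ρ = 5/8, the partial sums are K=1: 0.6250, K=2: 1.0156.
K = 2 is the first length at which the sum reaches 0.8000.

2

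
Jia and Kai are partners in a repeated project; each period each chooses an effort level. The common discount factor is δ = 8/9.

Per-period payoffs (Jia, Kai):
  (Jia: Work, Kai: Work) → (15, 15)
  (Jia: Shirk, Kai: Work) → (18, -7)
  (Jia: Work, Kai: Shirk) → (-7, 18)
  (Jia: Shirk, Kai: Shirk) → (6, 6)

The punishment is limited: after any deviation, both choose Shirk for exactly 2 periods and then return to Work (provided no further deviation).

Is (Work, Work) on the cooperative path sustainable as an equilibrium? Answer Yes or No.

Yes

A one-shot deviation gives 18 now, then 6 for 2 periods, then back to 15.
Gain from deviating: (18−15) today; loss: (15−6) in each of the next 2 periods.
No-deviation condition: (15−6)(δ+…+δ^2) ≥ 18−15, i.e. δ+…+δ^2 ≥ 1/3.
At δ = 8/9: δ+…+δ^2 = 1.6790 ≥ 0.3333.
So cooperation is sustainable.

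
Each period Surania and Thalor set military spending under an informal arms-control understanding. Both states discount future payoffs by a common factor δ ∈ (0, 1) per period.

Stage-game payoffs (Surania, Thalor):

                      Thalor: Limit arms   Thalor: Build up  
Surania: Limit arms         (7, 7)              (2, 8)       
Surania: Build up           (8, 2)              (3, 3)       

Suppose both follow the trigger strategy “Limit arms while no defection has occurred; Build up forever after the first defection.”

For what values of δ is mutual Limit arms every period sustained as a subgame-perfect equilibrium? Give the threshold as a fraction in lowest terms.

1/5

Under grim trigger the critical discount factor is (T−C)/(T−P) with T = 8, C = 7, P = 3.
δ* = (8−7)/(8−3) = 1/5.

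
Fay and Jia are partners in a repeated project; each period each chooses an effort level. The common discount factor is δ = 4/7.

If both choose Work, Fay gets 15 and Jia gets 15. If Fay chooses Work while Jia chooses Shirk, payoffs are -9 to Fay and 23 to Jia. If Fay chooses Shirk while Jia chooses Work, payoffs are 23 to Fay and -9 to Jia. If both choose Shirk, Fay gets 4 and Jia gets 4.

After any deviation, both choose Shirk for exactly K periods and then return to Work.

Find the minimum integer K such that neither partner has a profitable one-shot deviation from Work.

IC: δ(1−δ^K)/(1−δ) ≥ (23−15)/(15−4) = 8/11.
With δ = 4/7: need 1 − δ^K ≥ 8/11·(1−4/7)/(4/7), i.e. δ^K ≤ 0.4545.
Since (4/7)^1 = 0.5714 and (4/7)^2 = 0.3265, the smallest such K is 2.

2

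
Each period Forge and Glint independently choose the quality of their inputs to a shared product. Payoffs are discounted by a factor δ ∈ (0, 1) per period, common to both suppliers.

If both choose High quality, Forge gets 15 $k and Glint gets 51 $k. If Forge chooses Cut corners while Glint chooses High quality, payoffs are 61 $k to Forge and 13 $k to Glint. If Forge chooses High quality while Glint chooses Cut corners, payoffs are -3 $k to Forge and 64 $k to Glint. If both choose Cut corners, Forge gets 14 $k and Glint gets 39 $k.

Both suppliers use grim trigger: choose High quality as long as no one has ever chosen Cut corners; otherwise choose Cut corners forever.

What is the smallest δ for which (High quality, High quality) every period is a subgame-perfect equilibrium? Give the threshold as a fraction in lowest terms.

46/47

Forge: cooperation gives 15 each period; deviation gives 61 once then 14 forever.
  15/(1−δ) ≥ 61 + 14δ/(1−δ) ⇒ δ ≥ 46/47.
Glint: cooperation gives 51 each period; deviation gives 64 once then 39 forever.
  δ ≥ 13/25.
Both must hold, so the binding constraint is Forge's: δ ≥ 46/47.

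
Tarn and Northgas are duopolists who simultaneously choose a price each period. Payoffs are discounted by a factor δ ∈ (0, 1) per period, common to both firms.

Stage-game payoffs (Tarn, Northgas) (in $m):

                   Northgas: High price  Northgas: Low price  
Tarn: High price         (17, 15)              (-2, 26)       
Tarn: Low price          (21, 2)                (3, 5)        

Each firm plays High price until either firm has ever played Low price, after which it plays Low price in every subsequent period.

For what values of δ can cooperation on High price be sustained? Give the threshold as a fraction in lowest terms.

11/21

Tarn: cooperation gives 17 each period; deviation gives 21 once then 3 forever.
  17/(1−δ) ≥ 21 + 3δ/(1−δ) ⇒ δ ≥ 4/18 = 2/9.
Northgas: cooperation gives 15 each period; deviation gives 26 once then 5 forever.
  δ ≥ 11/21.
Both must hold, so the binding constraint is Northgas's: δ ≥ 11/21.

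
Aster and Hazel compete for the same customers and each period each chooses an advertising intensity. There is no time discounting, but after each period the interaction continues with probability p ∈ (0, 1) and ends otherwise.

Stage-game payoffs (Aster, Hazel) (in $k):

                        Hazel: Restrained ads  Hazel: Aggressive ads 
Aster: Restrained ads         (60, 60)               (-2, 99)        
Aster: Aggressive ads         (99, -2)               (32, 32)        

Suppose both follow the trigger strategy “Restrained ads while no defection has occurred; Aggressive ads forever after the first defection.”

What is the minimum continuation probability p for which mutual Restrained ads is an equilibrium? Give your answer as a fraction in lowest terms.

39/67

With no time discounting, the continuation probability p plays the role of the discount factor.
Grim-trigger IC: 60/(1−p) ≥ 99 + 32p/(1−p) ⇒ p ≥ (99−60)/(99−32) = 39/67.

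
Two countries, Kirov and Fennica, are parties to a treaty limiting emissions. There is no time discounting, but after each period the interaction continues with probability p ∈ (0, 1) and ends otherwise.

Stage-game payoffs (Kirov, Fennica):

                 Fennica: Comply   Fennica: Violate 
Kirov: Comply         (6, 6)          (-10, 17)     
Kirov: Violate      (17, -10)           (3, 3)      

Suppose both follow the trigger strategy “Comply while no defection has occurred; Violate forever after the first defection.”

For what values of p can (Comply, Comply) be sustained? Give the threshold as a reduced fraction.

Expected cooperation value is 6 + p·6 + p²·6 + … = 6/(1−p); deviation gives 17 + p·3/(1−p).
6 ≥ 17(1−p) + 3p ⇒ 14p ≥ 11 ⇒ p ≥ 11/14.

11/14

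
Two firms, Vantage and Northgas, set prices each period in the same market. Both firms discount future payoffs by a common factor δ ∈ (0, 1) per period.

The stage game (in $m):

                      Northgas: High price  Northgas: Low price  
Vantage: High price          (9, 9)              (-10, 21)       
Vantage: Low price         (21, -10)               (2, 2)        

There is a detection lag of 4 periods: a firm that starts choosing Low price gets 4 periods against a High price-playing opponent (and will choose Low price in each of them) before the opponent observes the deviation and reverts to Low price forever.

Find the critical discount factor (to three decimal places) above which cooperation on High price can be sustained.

0.891

The best deviation is to choose Low price for all 4 undetected periods, earning 21 each, then 2 forever once detected.
Deviation value: 21(1−δ^4)/(1−δ) + 2δ^4/(1−δ); cooperation value: 9/(1−δ).
IC: 9 ≥ 21(1−δ^4) + 2δ^4 = 21 − 19δ^4.
So δ^4 ≥ 12/19, giving δ ≥ (12/19)^(1/4) ≈ 0.891.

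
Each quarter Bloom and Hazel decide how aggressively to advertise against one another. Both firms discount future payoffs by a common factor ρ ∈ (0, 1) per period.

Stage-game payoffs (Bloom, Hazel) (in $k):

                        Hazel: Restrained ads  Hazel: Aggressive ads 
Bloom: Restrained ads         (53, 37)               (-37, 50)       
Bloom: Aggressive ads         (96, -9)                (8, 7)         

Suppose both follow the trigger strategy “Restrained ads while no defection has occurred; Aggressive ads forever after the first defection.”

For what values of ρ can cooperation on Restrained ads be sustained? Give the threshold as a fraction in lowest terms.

43/88

Bloom: cooperation gives 53 each period; deviation gives 96 once then 8 forever.
  53/(1−ρ) ≥ 96 + 8ρ/(1−ρ) ⇒ ρ ≥ 43/88.
Hazel: cooperation gives 37 each period; deviation gives 50 once then 7 forever.
  ρ ≥ 13/43.
Both must hold, so the binding constraint is Bloom's: ρ ≥ 43/88.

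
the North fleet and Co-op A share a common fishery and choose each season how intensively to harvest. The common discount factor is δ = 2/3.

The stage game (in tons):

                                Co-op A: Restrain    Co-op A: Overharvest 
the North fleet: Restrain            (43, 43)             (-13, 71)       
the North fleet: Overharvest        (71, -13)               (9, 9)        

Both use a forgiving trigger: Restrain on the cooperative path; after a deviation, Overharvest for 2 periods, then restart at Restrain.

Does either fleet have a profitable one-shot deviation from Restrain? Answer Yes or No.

A one-shot deviation gives 71 now, then 9 for 2 periods, then back to 43.
Gain from deviating: (71−43) today; loss: (43−9) in each of the next 2 periods.
No-deviation condition: (43−9)(δ+…+δ^2) ≥ 71−43, i.e. δ+…+δ^2 ≥ 14/17.
At δ = 2/3: δ+…+δ^2 = 1.1111 ≥ 0.8235.
So cooperation is sustainable.

No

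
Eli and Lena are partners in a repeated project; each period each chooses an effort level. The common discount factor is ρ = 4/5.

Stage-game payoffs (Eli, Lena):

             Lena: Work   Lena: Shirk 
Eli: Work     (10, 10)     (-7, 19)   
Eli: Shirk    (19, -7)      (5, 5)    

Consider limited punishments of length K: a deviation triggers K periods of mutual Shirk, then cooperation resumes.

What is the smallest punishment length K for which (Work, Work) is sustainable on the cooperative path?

3

No profitable deviation requires (10−5)(ρ+…+ρ^K) ≥ 19−10, i.e. ρ+…+ρ^K ≥ 9/5 ≈ 1.8000.
With ρ = 4/5, the partial sums are K=1: 0.8000, K=2: 1.4400, K=3: 1.9520.
K = 3 is the first length at which the sum reaches 1.8000.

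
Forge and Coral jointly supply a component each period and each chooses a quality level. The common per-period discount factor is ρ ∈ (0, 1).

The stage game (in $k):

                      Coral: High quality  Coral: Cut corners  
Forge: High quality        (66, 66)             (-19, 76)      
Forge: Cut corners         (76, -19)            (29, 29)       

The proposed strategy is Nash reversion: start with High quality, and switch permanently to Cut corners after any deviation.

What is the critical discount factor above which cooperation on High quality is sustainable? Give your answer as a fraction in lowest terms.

10/47

Under grim trigger the critical discount factor is (T−C)/(T−P) with T = 76, C = 66, P = 29.
ρ* = (76−66)/(76−29) = 10/47.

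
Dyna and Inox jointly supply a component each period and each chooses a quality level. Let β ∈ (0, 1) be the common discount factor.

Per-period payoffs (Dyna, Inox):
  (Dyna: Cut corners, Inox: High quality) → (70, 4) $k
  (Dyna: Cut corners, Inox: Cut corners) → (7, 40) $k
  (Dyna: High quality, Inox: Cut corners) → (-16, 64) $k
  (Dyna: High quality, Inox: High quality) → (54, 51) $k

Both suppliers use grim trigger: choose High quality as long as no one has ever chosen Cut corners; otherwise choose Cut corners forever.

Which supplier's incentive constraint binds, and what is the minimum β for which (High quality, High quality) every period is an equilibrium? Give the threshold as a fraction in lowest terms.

Dyna's threshold: (70−54)/(70−7) = 16/63.
Inox's threshold: (64−51)/(64−40) = 13/24.
16/63 < 13/24, so Inox binds and β* = 13/24.

Inox; β ≥ 13/24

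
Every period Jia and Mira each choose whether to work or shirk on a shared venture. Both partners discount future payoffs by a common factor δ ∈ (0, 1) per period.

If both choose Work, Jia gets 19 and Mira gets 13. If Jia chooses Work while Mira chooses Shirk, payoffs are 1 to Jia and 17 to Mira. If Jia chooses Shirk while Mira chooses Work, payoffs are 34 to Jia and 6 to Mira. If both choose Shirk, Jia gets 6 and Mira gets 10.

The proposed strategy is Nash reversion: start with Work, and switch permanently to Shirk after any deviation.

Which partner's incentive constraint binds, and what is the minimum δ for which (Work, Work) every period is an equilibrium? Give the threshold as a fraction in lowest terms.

Jia's threshold: (34−19)/(34−6) = 15/28.
Mira's threshold: (17−13)/(17−10) = 4/7.
15/28 < 4/7, so Mira binds and δ* = 4/7.

Mira; δ ≥ 4/7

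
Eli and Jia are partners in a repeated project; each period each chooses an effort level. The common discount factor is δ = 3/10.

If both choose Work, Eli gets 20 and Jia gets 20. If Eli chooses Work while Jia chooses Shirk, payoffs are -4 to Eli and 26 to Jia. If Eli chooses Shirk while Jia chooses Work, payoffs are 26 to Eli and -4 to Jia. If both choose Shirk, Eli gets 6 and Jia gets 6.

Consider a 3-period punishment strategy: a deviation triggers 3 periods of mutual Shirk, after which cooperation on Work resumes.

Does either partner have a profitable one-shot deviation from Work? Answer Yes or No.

A one-shot deviation gives 26 now, then 6 for 3 periods, then back to 20.
Gain from deviating: (26−20) today; loss: (20−6) in each of the next 3 periods.
No-deviation condition: (20−6)(δ+…+δ^3) ≥ 26−20, i.e. δ+…+δ^3 ≥ 3/7.
At δ = 3/10: δ+…+δ^3 = 0.4170 < 0.4286.
So cooperation is not sustainable.

Yes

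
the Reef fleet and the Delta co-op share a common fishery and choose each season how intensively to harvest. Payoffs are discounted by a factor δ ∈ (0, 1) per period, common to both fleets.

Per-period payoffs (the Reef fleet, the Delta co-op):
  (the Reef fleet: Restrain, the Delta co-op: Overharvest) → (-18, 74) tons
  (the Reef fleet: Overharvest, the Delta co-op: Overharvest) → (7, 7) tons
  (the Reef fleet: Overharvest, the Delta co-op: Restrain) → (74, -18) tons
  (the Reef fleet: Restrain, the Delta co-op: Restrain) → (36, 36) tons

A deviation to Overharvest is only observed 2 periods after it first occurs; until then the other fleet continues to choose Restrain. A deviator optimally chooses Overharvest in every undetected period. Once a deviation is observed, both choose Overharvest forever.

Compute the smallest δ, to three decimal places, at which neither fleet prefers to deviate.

A deviator earns 74 for 2 periods, then 7 forever; cooperating earns 36 forever. Multiplying the IC by (1−δ):
36 ≥ 74(1−δ^2) + 7δ^2, so 67·δ^2 ≥ 38 and δ^2 ≥ 38/67.
δ ≥ (38/67)^(1/2) ≈ 0.753.

0.753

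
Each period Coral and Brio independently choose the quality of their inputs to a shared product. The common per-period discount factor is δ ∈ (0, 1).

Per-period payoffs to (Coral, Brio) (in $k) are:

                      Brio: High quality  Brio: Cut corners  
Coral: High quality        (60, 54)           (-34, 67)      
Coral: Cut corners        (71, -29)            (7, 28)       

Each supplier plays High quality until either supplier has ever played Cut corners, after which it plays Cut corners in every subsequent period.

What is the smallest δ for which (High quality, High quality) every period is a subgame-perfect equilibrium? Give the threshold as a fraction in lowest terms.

For Coral: deviation gain 71−60 = 11, per-period punishment loss 60−7 = 53. IC gives δ ≥ 11/64.
For Brio: gain 13, loss 26 per period, so δ ≥ 13/39 = 1/3.
The tighter constraint is Brio's, so cooperation needs δ ≥ 1/3.

1/3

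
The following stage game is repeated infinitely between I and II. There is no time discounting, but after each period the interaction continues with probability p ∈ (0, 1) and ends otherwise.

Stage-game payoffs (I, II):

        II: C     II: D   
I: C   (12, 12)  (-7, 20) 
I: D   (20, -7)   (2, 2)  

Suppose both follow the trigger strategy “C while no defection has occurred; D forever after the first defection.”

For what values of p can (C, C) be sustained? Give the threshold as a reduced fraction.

4/9

Expected cooperation value is 12 + p·12 + p²·12 + … = 12/(1−p); deviation gives 20 + p·2/(1−p).
12 ≥ 20(1−p) + 2p ⇒ 18p ≥ 8 ⇒ p ≥ 8/18 = 4/9.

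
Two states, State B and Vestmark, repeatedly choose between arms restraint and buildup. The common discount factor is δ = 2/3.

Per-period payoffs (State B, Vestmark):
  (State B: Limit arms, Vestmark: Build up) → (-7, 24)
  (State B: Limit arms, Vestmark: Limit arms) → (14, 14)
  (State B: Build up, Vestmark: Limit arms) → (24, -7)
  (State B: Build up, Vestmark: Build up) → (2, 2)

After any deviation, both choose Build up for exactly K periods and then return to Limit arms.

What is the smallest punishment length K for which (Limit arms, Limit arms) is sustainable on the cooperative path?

IC: δ(1−δ^K)/(1−δ) ≥ (24−14)/(14−2) = 5/6.
With δ = 2/3: need 1 − δ^K ≥ 5/6·(1−2/3)/(2/3), i.e. δ^K ≤ 0.5833.
Since (2/3)^1 = 0.6667 and (2/3)^2 = 0.4444, the smallest such K is 2.

2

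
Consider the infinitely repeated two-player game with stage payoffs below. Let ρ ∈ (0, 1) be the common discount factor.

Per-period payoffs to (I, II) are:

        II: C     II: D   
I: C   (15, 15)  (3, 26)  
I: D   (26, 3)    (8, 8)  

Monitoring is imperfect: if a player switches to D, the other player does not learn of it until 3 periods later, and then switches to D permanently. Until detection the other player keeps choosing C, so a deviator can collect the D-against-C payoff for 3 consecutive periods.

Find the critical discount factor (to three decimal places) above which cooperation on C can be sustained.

Deviating for the 3 undetected periods gains 26−15 = 11 per period over cooperation, then loses 15−8 = 7 per period forever once punishment starts.
Gain: 11(1 + ρ + … + ρ^2); loss: 7·ρ^3/(1−ρ).
No profitable deviation ⇔ 11(1−ρ^3) ≤ 7·ρ^3, i.e. ρ^3 ≥ 11/(11+7) = 11/18.
Hence ρ ≥ (11/18)^(1/3) ≈ 0.849.

0.849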